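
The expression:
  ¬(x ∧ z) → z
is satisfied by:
  {z: True}


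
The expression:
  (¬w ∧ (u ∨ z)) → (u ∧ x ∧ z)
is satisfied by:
  {w: True, x: True, u: False, z: False}
  {w: True, x: False, u: False, z: False}
  {z: True, w: True, x: True, u: False}
  {z: True, w: True, x: False, u: False}
  {u: True, w: True, x: True, z: False}
  {u: True, w: True, x: False, z: False}
  {u: True, w: True, z: True, x: True}
  {u: True, w: True, z: True, x: False}
  {x: True, u: False, w: False, z: False}
  {u: False, x: False, w: False, z: False}
  {z: True, u: True, x: True, w: False}


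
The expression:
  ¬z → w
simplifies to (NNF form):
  w ∨ z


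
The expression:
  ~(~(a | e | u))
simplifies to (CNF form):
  a | e | u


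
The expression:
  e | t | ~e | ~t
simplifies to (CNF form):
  True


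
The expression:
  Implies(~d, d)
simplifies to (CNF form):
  d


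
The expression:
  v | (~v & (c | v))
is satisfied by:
  {c: True, v: True}
  {c: True, v: False}
  {v: True, c: False}


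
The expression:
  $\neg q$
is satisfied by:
  {q: False}


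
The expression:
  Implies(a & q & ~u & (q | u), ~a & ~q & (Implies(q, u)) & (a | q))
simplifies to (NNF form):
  u | ~a | ~q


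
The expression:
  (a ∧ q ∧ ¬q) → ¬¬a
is always true.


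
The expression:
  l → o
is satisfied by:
  {o: True, l: False}
  {l: False, o: False}
  {l: True, o: True}


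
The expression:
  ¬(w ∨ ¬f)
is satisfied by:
  {f: True, w: False}


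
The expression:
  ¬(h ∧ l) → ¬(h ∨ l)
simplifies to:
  (h ∧ l) ∨ (¬h ∧ ¬l)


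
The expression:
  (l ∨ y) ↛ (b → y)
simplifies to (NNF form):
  b ∧ l ∧ ¬y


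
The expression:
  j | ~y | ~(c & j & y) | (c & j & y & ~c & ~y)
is always true.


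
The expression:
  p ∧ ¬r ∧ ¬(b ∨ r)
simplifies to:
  p ∧ ¬b ∧ ¬r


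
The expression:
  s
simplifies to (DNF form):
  s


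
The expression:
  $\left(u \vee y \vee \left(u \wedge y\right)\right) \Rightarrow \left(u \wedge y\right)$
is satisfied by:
  {u: False, y: False}
  {y: True, u: True}


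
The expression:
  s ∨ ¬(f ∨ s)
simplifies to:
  s ∨ ¬f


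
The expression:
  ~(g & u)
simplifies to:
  ~g | ~u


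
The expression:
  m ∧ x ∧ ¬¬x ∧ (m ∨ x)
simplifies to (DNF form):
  m ∧ x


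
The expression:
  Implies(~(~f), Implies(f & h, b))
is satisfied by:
  {b: True, h: False, f: False}
  {h: False, f: False, b: False}
  {f: True, b: True, h: False}
  {f: True, h: False, b: False}
  {b: True, h: True, f: False}
  {h: True, b: False, f: False}
  {f: True, h: True, b: True}


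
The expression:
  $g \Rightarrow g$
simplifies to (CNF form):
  $\text{True}$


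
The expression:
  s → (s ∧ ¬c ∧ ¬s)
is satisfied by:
  {s: False}


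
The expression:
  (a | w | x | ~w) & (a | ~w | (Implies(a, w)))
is always true.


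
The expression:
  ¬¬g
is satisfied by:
  {g: True}


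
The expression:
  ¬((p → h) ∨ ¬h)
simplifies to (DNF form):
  False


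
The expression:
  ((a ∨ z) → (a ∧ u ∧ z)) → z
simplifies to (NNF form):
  a ∨ z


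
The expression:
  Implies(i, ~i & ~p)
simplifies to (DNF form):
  ~i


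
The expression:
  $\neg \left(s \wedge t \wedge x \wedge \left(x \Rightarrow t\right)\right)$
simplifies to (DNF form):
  $\neg s \vee \neg t \vee \neg x$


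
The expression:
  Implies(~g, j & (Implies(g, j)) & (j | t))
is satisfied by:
  {g: True, j: True}
  {g: True, j: False}
  {j: True, g: False}


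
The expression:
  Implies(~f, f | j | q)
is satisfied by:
  {q: True, f: True, j: True}
  {q: True, f: True, j: False}
  {q: True, j: True, f: False}
  {q: True, j: False, f: False}
  {f: True, j: True, q: False}
  {f: True, j: False, q: False}
  {j: True, f: False, q: False}


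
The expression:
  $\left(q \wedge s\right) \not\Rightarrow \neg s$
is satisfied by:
  {s: True, q: True}


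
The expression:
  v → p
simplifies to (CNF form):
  p ∨ ¬v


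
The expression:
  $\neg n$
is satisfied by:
  {n: False}


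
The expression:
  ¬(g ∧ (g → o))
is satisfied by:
  {g: False, o: False}
  {o: True, g: False}
  {g: True, o: False}


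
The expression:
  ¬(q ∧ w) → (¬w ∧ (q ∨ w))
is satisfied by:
  {q: True}


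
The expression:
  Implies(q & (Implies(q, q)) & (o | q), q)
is always true.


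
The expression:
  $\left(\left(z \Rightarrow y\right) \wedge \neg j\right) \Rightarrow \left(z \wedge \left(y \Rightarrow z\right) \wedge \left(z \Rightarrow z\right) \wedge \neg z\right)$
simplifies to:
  $j \vee \left(z \wedge \neg y\right)$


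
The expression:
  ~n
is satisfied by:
  {n: False}


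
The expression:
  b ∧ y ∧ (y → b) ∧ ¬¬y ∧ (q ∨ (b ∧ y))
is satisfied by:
  {b: True, y: True}


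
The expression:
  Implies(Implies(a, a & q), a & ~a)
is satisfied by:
  {a: True, q: False}


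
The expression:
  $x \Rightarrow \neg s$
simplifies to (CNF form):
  $\neg s \vee \neg x$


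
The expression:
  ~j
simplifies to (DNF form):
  ~j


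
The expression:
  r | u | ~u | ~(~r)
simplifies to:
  True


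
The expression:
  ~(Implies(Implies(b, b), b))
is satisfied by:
  {b: False}


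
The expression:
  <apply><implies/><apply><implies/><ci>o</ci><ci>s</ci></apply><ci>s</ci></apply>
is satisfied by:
  {o: True, s: True}
  {o: True, s: False}
  {s: True, o: False}


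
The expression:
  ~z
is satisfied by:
  {z: False}


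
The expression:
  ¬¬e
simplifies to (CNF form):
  e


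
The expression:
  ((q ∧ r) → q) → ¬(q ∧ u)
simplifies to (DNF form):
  ¬q ∨ ¬u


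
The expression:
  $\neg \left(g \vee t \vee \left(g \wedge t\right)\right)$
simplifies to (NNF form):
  $\neg g \wedge \neg t$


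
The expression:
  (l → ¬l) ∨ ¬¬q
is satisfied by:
  {q: True, l: False}
  {l: False, q: False}
  {l: True, q: True}


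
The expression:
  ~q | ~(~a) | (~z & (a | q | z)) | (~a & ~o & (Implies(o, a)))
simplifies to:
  a | ~o | ~q | ~z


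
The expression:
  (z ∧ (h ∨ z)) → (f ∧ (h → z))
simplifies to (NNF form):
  f ∨ ¬z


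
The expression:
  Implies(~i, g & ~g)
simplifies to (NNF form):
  i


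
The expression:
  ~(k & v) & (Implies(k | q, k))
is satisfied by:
  {q: False, v: False, k: False}
  {k: True, q: False, v: False}
  {v: True, q: False, k: False}
  {k: True, q: True, v: False}


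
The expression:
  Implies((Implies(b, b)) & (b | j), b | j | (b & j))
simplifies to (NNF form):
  True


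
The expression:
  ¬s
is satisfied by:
  {s: False}


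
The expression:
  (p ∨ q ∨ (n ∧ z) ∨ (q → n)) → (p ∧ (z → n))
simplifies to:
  p ∧ (n ∨ ¬z)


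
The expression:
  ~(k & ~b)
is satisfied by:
  {b: True, k: False}
  {k: False, b: False}
  {k: True, b: True}


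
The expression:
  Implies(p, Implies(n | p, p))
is always true.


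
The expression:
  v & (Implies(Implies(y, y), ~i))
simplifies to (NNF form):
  v & ~i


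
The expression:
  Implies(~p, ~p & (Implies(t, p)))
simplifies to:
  p | ~t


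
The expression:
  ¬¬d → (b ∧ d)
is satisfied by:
  {b: True, d: False}
  {d: False, b: False}
  {d: True, b: True}


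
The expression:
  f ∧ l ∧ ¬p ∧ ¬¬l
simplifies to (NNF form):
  f ∧ l ∧ ¬p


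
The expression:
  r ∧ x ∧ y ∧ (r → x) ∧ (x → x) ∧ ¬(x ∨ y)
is never true.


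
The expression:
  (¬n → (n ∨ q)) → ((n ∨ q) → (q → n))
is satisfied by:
  {n: True, q: False}
  {q: False, n: False}
  {q: True, n: True}


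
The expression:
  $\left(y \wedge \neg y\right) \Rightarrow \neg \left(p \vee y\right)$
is always true.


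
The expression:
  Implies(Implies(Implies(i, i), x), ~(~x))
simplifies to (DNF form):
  True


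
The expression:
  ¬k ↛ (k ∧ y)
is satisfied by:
  {k: False}


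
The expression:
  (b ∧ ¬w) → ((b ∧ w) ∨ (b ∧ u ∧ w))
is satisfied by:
  {w: True, b: False}
  {b: False, w: False}
  {b: True, w: True}


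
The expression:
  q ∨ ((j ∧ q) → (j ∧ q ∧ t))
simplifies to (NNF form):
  True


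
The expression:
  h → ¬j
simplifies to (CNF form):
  ¬h ∨ ¬j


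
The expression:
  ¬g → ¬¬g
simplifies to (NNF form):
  g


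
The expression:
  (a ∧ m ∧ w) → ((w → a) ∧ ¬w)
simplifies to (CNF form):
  ¬a ∨ ¬m ∨ ¬w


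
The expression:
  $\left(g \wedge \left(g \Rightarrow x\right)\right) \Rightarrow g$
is always true.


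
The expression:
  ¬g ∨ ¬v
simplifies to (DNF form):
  ¬g ∨ ¬v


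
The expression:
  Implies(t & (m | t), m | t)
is always true.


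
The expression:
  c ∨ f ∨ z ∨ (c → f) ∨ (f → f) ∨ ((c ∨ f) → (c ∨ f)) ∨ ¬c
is always true.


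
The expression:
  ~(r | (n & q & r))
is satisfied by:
  {r: False}


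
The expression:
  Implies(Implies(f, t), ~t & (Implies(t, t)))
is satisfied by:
  {t: False}


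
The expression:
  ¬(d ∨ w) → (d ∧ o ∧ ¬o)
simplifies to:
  d ∨ w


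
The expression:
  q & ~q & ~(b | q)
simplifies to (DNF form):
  False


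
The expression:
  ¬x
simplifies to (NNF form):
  ¬x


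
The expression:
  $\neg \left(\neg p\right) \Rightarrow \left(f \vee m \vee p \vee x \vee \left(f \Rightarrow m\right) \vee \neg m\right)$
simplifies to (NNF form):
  $\text{True}$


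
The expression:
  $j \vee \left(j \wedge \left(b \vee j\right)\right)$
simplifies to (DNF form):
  $j$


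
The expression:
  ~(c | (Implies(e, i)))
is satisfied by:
  {e: True, i: False, c: False}


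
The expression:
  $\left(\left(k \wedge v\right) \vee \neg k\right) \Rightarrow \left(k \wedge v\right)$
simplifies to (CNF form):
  $k$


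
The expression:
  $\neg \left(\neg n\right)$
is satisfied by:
  {n: True}


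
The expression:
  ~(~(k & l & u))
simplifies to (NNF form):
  k & l & u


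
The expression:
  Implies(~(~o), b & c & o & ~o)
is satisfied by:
  {o: False}


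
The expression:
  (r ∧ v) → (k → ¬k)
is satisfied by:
  {k: False, r: False, v: False}
  {v: True, k: False, r: False}
  {r: True, k: False, v: False}
  {v: True, r: True, k: False}
  {k: True, v: False, r: False}
  {v: True, k: True, r: False}
  {r: True, k: True, v: False}


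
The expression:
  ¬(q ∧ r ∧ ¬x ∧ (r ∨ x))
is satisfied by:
  {x: True, q: False, r: False}
  {q: False, r: False, x: False}
  {r: True, x: True, q: False}
  {r: True, q: False, x: False}
  {x: True, q: True, r: False}
  {q: True, x: False, r: False}
  {r: True, q: True, x: True}


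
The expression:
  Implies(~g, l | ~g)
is always true.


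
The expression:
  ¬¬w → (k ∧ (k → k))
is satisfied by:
  {k: True, w: False}
  {w: False, k: False}
  {w: True, k: True}


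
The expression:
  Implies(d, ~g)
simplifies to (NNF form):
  ~d | ~g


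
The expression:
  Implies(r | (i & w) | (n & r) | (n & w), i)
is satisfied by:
  {i: True, w: False, n: False, r: False}
  {i: True, n: True, w: False, r: False}
  {i: True, w: True, n: False, r: False}
  {i: True, n: True, w: True, r: False}
  {i: True, r: True, w: False, n: False}
  {i: True, r: True, n: True, w: False}
  {i: True, r: True, w: True, n: False}
  {i: True, r: True, n: True, w: True}
  {r: False, w: False, n: False, i: False}
  {n: True, r: False, w: False, i: False}
  {w: True, r: False, n: False, i: False}


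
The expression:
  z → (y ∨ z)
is always true.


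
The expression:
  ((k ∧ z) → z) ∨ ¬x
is always true.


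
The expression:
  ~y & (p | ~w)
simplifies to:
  ~y & (p | ~w)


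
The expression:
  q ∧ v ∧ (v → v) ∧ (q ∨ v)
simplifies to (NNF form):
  q ∧ v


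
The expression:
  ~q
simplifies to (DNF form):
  ~q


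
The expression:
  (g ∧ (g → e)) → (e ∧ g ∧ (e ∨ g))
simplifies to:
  True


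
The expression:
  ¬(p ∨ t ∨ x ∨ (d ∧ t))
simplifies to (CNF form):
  ¬p ∧ ¬t ∧ ¬x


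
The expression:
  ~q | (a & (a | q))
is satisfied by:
  {a: True, q: False}
  {q: False, a: False}
  {q: True, a: True}


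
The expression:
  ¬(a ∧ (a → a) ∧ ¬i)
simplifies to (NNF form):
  i ∨ ¬a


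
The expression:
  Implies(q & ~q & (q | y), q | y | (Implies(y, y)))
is always true.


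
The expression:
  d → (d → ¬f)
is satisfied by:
  {d: False, f: False}
  {f: True, d: False}
  {d: True, f: False}


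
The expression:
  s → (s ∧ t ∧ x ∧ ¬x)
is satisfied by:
  {s: False}


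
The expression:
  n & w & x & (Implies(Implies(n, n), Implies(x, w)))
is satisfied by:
  {w: True, x: True, n: True}


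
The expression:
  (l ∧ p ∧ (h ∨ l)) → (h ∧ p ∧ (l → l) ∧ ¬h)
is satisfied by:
  {l: False, p: False}
  {p: True, l: False}
  {l: True, p: False}


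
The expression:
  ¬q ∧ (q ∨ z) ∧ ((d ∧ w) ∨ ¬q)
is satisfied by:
  {z: True, q: False}


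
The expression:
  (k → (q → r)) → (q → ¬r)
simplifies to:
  ¬q ∨ ¬r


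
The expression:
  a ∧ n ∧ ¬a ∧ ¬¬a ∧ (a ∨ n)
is never true.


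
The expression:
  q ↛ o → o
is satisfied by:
  {o: True, q: False}
  {q: False, o: False}
  {q: True, o: True}


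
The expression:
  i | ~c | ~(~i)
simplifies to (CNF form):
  i | ~c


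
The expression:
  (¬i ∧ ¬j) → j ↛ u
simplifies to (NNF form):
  i ∨ j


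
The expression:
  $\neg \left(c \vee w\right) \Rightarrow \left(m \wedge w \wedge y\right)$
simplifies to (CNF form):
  $c \vee w$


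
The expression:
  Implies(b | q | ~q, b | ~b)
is always true.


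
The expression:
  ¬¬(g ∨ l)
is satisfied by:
  {l: True, g: True}
  {l: True, g: False}
  {g: True, l: False}


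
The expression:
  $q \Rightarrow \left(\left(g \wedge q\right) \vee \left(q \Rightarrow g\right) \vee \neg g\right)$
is always true.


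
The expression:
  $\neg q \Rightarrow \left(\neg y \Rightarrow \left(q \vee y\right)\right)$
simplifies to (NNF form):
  $q \vee y$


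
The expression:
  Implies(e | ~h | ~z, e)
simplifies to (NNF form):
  e | (h & z)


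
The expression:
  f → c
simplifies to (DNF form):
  c ∨ ¬f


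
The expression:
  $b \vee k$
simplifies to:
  $b \vee k$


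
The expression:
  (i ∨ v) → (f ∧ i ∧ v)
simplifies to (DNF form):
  (v ∧ ¬v) ∨ (¬i ∧ ¬v) ∨ (f ∧ i ∧ v) ∨ (f ∧ i ∧ ¬i) ∨ (f ∧ v ∧ ¬v) ∨ (f ∧ ¬i ∧ ¬v) ∨ (i ∧ v ∧ ¬v) ∨ (i ∧ ¬i ∧ ¬v)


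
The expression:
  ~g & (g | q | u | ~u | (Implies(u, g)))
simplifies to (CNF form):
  ~g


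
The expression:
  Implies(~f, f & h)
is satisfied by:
  {f: True}


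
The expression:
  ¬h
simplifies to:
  ¬h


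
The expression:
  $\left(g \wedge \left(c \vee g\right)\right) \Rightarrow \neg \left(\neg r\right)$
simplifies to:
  $r \vee \neg g$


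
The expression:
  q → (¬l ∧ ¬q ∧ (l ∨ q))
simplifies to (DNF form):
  ¬q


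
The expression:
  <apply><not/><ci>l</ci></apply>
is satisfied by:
  {l: False}


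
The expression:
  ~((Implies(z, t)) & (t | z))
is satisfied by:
  {t: False}


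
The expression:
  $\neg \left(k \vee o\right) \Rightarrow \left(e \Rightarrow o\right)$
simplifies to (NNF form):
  $k \vee o \vee \neg e$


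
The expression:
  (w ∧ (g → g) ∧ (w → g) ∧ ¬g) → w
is always true.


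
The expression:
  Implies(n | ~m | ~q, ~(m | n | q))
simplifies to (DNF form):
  (m & q & ~n) | (m & ~m & ~n) | (q & ~n & ~q) | (~m & ~n & ~q)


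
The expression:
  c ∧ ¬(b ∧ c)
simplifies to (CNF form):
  c ∧ ¬b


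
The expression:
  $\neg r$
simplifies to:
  $\neg r$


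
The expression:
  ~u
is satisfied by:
  {u: False}


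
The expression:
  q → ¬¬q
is always true.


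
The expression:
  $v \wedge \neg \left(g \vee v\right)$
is never true.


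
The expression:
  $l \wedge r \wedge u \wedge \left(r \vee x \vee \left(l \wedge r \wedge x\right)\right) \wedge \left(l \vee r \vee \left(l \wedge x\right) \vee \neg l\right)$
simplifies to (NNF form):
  $l \wedge r \wedge u$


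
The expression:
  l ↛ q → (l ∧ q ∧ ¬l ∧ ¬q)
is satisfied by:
  {q: True, l: False}
  {l: False, q: False}
  {l: True, q: True}


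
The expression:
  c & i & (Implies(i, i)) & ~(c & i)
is never true.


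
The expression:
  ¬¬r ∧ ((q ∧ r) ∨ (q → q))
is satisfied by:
  {r: True}


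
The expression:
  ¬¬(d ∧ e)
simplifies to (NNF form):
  d ∧ e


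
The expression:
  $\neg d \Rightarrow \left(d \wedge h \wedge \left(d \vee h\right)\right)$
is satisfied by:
  {d: True}


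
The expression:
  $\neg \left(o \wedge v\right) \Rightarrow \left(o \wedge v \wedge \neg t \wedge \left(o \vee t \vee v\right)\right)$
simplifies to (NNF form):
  $o \wedge v$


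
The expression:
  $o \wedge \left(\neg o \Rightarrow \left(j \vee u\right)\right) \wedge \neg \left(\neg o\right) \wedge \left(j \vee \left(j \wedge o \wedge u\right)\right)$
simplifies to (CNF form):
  $j \wedge o$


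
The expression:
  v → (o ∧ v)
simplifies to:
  o ∨ ¬v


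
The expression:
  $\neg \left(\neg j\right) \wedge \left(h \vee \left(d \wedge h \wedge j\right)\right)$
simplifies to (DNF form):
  $h \wedge j$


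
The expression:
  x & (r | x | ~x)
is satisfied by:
  {x: True}


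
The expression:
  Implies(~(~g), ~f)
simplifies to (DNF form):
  ~f | ~g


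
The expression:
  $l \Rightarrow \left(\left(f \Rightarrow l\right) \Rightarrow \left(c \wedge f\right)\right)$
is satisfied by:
  {c: True, f: True, l: False}
  {c: True, f: False, l: False}
  {f: True, c: False, l: False}
  {c: False, f: False, l: False}
  {c: True, l: True, f: True}


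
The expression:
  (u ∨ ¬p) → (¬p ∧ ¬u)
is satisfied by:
  {u: False}


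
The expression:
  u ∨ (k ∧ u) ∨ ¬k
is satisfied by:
  {u: True, k: False}
  {k: False, u: False}
  {k: True, u: True}


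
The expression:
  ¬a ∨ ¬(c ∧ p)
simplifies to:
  ¬a ∨ ¬c ∨ ¬p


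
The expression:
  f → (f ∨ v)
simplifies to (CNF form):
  True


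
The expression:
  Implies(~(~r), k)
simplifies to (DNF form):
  k | ~r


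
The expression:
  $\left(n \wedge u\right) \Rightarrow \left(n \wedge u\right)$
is always true.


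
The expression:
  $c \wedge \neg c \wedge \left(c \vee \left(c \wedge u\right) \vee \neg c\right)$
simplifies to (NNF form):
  $\text{False}$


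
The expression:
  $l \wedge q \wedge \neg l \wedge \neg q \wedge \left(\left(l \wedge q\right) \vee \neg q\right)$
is never true.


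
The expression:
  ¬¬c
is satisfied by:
  {c: True}


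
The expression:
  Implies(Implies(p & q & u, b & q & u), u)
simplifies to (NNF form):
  u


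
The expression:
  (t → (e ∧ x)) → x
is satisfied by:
  {x: True, t: True}
  {x: True, t: False}
  {t: True, x: False}


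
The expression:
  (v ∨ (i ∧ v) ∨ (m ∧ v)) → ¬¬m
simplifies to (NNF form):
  m ∨ ¬v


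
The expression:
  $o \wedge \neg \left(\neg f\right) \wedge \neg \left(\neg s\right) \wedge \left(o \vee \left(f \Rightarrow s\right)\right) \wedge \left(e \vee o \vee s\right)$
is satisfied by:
  {f: True, s: True, o: True}


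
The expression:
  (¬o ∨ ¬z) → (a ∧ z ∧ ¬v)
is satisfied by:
  {z: True, o: True, a: True, v: False}
  {z: True, o: True, a: False, v: False}
  {z: True, o: True, v: True, a: True}
  {z: True, o: True, v: True, a: False}
  {z: True, a: True, v: False, o: False}


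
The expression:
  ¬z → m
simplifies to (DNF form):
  m ∨ z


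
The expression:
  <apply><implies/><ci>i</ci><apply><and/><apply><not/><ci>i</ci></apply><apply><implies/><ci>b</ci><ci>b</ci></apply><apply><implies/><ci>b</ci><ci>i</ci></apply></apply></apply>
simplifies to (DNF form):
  <apply><not/><ci>i</ci></apply>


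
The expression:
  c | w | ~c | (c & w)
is always true.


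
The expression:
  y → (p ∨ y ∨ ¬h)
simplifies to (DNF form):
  True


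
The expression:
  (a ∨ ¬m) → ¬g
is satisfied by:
  {m: True, a: False, g: False}
  {a: False, g: False, m: False}
  {m: True, a: True, g: False}
  {a: True, m: False, g: False}
  {g: True, m: True, a: False}


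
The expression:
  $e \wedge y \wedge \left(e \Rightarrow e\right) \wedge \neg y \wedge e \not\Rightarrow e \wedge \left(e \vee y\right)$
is never true.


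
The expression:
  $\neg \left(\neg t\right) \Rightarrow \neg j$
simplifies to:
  $\neg j \vee \neg t$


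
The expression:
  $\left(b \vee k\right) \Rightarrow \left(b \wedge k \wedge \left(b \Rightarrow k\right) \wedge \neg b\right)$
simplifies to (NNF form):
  $\neg b \wedge \neg k$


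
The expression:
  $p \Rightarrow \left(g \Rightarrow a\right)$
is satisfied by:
  {a: True, p: False, g: False}
  {p: False, g: False, a: False}
  {g: True, a: True, p: False}
  {g: True, p: False, a: False}
  {a: True, p: True, g: False}
  {p: True, a: False, g: False}
  {g: True, p: True, a: True}


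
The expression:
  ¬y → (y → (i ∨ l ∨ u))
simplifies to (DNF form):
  True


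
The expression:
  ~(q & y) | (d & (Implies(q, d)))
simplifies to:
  d | ~q | ~y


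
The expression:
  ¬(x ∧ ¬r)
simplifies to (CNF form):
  r ∨ ¬x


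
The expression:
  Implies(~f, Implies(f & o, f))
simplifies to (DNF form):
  True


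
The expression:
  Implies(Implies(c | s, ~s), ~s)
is always true.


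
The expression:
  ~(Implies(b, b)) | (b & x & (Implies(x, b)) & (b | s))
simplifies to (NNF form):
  b & x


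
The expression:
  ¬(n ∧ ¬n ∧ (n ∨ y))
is always true.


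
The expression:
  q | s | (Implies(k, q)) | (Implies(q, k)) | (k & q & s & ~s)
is always true.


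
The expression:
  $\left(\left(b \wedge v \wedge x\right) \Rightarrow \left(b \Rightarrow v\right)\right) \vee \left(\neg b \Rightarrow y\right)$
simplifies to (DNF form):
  $\text{True}$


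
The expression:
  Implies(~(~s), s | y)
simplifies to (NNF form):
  True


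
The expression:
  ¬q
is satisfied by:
  {q: False}


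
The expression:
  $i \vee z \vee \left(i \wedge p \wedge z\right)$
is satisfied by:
  {i: True, z: True}
  {i: True, z: False}
  {z: True, i: False}


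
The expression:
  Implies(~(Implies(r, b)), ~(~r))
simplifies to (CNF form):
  True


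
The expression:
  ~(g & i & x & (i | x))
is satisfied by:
  {g: False, x: False, i: False}
  {i: True, g: False, x: False}
  {x: True, g: False, i: False}
  {i: True, x: True, g: False}
  {g: True, i: False, x: False}
  {i: True, g: True, x: False}
  {x: True, g: True, i: False}


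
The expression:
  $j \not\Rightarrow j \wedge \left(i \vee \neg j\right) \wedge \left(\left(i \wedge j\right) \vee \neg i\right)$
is never true.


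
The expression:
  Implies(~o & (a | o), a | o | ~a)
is always true.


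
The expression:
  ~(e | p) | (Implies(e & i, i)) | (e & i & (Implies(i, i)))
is always true.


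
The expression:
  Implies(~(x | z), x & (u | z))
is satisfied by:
  {x: True, z: True}
  {x: True, z: False}
  {z: True, x: False}


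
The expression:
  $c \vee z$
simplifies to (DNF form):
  $c \vee z$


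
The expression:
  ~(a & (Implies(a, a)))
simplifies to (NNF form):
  ~a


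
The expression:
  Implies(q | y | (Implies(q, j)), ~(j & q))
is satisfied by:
  {q: False, j: False}
  {j: True, q: False}
  {q: True, j: False}


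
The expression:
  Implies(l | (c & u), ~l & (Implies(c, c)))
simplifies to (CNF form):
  ~l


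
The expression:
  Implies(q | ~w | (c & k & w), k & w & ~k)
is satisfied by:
  {w: True, q: False, k: False, c: False}
  {w: True, c: True, q: False, k: False}
  {w: True, k: True, q: False, c: False}


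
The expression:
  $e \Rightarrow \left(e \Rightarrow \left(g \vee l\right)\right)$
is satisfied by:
  {l: True, g: True, e: False}
  {l: True, g: False, e: False}
  {g: True, l: False, e: False}
  {l: False, g: False, e: False}
  {l: True, e: True, g: True}
  {l: True, e: True, g: False}
  {e: True, g: True, l: False}


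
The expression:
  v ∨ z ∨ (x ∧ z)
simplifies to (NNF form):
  v ∨ z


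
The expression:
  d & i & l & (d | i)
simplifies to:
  d & i & l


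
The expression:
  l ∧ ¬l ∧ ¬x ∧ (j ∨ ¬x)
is never true.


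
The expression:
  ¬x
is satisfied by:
  {x: False}


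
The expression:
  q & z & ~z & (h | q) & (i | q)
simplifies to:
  False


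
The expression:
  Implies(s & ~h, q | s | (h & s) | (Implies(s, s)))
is always true.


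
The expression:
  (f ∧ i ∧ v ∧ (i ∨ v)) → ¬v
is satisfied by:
  {v: False, i: False, f: False}
  {f: True, v: False, i: False}
  {i: True, v: False, f: False}
  {f: True, i: True, v: False}
  {v: True, f: False, i: False}
  {f: True, v: True, i: False}
  {i: True, v: True, f: False}


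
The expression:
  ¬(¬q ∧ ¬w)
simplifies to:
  q ∨ w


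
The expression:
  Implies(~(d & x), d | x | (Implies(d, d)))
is always true.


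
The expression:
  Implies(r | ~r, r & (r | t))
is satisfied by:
  {r: True}


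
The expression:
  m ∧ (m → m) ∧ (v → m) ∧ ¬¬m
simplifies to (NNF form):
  m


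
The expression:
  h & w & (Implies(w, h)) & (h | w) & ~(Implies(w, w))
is never true.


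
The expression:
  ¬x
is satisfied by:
  {x: False}


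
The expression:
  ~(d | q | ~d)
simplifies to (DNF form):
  False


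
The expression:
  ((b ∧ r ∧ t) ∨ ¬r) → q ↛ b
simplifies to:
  (q ∧ ¬b) ∨ (r ∧ ¬b) ∨ (r ∧ ¬t)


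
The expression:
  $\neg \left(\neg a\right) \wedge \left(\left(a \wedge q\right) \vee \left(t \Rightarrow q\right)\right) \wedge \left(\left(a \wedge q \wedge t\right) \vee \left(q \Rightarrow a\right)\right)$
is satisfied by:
  {a: True, q: True, t: False}
  {a: True, t: False, q: False}
  {a: True, q: True, t: True}


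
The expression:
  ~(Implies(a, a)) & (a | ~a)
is never true.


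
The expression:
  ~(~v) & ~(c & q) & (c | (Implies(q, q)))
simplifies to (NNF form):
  v & (~c | ~q)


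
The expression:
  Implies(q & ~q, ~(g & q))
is always true.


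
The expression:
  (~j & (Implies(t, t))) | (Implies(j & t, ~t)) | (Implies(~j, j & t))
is always true.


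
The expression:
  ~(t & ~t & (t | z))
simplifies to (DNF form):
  True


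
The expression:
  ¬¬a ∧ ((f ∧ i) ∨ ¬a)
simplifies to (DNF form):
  a ∧ f ∧ i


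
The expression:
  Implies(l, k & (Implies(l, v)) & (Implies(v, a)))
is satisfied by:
  {k: True, a: True, v: True, l: False}
  {k: True, a: True, v: False, l: False}
  {k: True, v: True, a: False, l: False}
  {k: True, v: False, a: False, l: False}
  {a: True, v: True, k: False, l: False}
  {a: True, k: False, v: False, l: False}
  {a: False, v: True, k: False, l: False}
  {a: False, k: False, v: False, l: False}
  {k: True, l: True, a: True, v: True}


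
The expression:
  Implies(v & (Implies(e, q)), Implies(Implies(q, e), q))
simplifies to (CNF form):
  e | q | ~v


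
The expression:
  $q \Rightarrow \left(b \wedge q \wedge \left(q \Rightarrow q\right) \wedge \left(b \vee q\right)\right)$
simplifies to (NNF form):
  $b \vee \neg q$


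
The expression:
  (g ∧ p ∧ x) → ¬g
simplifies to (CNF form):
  ¬g ∨ ¬p ∨ ¬x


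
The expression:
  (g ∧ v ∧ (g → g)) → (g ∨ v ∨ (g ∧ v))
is always true.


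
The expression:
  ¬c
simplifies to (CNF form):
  ¬c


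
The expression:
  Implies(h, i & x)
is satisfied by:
  {x: True, i: True, h: False}
  {x: True, i: False, h: False}
  {i: True, x: False, h: False}
  {x: False, i: False, h: False}
  {x: True, h: True, i: True}


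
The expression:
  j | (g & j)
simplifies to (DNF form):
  j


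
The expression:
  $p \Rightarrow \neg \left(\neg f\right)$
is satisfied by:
  {f: True, p: False}
  {p: False, f: False}
  {p: True, f: True}


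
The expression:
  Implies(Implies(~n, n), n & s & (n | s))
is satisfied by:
  {s: True, n: False}
  {n: False, s: False}
  {n: True, s: True}


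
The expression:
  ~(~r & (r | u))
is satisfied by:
  {r: True, u: False}
  {u: False, r: False}
  {u: True, r: True}


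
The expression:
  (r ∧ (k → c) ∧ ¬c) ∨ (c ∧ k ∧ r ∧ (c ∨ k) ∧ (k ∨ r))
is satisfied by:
  {r: True, k: False, c: False}
  {r: True, c: True, k: True}


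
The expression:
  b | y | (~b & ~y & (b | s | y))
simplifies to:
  b | s | y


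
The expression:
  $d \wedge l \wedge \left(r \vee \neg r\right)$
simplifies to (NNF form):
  $d \wedge l$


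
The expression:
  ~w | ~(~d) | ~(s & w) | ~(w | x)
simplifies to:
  d | ~s | ~w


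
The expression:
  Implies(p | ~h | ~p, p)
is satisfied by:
  {p: True}


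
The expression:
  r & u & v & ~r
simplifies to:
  False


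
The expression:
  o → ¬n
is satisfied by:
  {o: False, n: False}
  {n: True, o: False}
  {o: True, n: False}


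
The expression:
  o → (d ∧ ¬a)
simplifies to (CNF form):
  (d ∨ ¬o) ∧ (¬a ∨ ¬o)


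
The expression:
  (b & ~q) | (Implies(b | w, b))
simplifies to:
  b | ~w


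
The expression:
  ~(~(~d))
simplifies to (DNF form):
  ~d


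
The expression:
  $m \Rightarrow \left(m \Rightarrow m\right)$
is always true.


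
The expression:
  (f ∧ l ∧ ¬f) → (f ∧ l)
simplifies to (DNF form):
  True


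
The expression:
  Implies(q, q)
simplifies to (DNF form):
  True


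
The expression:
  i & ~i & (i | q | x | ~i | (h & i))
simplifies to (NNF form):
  False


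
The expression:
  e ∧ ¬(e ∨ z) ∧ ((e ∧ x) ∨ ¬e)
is never true.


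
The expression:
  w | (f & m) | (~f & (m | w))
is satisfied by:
  {m: True, w: True}
  {m: True, w: False}
  {w: True, m: False}


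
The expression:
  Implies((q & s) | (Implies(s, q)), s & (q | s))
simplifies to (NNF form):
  s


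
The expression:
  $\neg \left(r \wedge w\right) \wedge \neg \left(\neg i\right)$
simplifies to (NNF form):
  $i \wedge \left(\neg r \vee \neg w\right)$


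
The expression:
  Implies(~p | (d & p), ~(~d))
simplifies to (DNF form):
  d | p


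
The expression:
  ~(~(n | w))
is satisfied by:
  {n: True, w: True}
  {n: True, w: False}
  {w: True, n: False}


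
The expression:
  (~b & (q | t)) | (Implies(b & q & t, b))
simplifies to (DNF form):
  True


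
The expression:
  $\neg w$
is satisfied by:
  {w: False}


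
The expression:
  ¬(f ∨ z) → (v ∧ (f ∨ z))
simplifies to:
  f ∨ z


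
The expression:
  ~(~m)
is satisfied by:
  {m: True}


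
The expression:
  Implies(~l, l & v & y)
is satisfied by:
  {l: True}


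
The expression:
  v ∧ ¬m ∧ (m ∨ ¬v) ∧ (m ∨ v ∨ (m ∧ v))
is never true.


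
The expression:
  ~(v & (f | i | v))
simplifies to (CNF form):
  ~v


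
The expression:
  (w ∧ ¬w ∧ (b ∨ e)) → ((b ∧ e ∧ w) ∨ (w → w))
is always true.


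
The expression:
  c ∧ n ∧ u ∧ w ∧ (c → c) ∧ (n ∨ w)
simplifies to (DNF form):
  c ∧ n ∧ u ∧ w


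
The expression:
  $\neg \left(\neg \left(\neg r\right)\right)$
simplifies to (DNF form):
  $\neg r$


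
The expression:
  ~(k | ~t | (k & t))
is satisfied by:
  {t: True, k: False}


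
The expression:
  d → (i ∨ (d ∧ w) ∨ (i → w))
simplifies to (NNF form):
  True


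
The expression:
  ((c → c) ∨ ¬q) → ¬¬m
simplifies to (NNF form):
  m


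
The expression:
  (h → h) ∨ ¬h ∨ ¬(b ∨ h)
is always true.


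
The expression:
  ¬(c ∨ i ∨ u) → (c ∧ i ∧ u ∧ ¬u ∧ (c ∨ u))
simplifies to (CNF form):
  c ∨ i ∨ u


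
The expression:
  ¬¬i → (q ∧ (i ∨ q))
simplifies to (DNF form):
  q ∨ ¬i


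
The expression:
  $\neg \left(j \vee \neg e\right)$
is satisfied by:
  {e: True, j: False}


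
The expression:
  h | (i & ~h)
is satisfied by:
  {i: True, h: True}
  {i: True, h: False}
  {h: True, i: False}


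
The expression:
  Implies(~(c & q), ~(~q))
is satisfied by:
  {q: True}


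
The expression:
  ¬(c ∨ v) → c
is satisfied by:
  {c: True, v: True}
  {c: True, v: False}
  {v: True, c: False}


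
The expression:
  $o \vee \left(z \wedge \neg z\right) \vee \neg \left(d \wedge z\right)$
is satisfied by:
  {o: True, z: False, d: False}
  {z: False, d: False, o: False}
  {d: True, o: True, z: False}
  {d: True, z: False, o: False}
  {o: True, z: True, d: False}
  {z: True, o: False, d: False}
  {d: True, z: True, o: True}


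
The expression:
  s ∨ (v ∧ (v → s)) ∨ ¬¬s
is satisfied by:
  {s: True}


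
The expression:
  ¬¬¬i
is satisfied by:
  {i: False}


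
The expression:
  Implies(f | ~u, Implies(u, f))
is always true.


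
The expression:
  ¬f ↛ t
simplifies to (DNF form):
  t ∨ ¬f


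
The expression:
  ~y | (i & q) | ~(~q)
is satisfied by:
  {q: True, y: False}
  {y: False, q: False}
  {y: True, q: True}


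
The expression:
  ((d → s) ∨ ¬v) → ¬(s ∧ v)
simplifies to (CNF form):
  ¬s ∨ ¬v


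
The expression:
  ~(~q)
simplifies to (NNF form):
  q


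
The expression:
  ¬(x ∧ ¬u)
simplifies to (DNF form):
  u ∨ ¬x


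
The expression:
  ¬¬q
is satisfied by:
  {q: True}


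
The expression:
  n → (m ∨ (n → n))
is always true.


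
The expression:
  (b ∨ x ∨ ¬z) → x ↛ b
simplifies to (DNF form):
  (x ∧ ¬b) ∨ (z ∧ ¬b)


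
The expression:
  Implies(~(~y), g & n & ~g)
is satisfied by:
  {y: False}


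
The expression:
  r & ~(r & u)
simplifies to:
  r & ~u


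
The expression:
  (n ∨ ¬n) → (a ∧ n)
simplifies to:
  a ∧ n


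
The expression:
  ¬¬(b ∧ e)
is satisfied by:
  {e: True, b: True}


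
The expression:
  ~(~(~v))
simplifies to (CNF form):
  ~v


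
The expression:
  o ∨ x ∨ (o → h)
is always true.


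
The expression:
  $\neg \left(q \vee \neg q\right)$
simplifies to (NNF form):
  $\text{False}$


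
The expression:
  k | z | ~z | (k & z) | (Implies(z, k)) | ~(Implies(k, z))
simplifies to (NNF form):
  True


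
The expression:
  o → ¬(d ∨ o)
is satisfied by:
  {o: False}


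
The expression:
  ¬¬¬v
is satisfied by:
  {v: False}


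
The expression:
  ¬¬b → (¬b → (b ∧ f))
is always true.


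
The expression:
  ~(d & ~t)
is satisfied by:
  {t: True, d: False}
  {d: False, t: False}
  {d: True, t: True}


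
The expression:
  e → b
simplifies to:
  b ∨ ¬e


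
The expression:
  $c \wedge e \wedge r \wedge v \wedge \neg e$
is never true.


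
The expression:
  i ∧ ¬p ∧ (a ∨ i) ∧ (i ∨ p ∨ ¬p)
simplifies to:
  i ∧ ¬p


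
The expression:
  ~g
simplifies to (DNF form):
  ~g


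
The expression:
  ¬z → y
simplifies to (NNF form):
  y ∨ z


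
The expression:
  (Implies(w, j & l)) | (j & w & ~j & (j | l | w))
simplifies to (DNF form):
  ~w | (j & l)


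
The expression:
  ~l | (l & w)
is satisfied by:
  {w: True, l: False}
  {l: False, w: False}
  {l: True, w: True}


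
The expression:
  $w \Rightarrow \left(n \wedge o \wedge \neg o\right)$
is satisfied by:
  {w: False}


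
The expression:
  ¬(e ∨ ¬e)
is never true.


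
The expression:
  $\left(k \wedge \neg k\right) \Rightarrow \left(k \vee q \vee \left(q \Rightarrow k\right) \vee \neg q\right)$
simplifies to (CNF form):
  $\text{True}$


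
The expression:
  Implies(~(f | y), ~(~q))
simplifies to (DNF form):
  f | q | y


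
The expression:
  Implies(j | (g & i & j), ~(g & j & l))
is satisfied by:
  {l: False, g: False, j: False}
  {j: True, l: False, g: False}
  {g: True, l: False, j: False}
  {j: True, g: True, l: False}
  {l: True, j: False, g: False}
  {j: True, l: True, g: False}
  {g: True, l: True, j: False}


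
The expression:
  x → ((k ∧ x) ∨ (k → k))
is always true.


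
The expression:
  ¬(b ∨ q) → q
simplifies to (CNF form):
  b ∨ q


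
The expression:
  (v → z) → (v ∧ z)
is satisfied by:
  {v: True}


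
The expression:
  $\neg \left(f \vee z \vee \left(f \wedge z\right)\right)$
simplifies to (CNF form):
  $\neg f \wedge \neg z$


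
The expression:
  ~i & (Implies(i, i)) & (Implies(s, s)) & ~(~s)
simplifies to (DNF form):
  s & ~i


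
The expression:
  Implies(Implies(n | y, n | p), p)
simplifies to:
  p | (y & ~n)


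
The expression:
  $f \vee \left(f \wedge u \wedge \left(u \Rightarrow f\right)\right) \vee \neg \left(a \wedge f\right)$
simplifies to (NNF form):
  $\text{True}$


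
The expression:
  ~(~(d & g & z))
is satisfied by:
  {z: True, d: True, g: True}


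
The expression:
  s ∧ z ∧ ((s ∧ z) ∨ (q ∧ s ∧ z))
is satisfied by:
  {z: True, s: True}


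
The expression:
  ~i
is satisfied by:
  {i: False}


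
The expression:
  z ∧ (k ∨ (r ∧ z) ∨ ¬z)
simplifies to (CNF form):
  z ∧ (k ∨ r)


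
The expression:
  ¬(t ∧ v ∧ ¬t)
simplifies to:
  True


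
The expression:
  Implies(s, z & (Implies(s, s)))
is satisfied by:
  {z: True, s: False}
  {s: False, z: False}
  {s: True, z: True}


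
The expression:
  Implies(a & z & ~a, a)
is always true.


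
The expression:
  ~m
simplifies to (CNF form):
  ~m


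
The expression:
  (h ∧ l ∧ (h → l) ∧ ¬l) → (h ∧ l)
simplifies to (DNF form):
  True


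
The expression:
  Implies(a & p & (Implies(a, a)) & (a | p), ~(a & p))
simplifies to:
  ~a | ~p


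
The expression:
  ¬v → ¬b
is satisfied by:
  {v: True, b: False}
  {b: False, v: False}
  {b: True, v: True}


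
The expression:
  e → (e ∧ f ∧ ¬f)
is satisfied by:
  {e: False}


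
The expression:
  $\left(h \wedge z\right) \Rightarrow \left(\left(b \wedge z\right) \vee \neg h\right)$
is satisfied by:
  {b: True, h: False, z: False}
  {h: False, z: False, b: False}
  {b: True, z: True, h: False}
  {z: True, h: False, b: False}
  {b: True, h: True, z: False}
  {h: True, b: False, z: False}
  {b: True, z: True, h: True}


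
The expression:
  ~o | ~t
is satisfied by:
  {o: False, t: False}
  {t: True, o: False}
  {o: True, t: False}


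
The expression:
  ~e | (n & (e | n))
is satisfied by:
  {n: True, e: False}
  {e: False, n: False}
  {e: True, n: True}
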